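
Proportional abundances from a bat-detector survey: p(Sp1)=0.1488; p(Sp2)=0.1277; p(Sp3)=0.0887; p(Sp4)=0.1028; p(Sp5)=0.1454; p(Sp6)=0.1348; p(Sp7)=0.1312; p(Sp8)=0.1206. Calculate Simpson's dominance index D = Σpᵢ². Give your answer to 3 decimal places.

0.128

D = 0.1488² + 0.1277² + 0.0887² + 0.1028² + 0.1454² + 0.1348² + 0.1312² + 0.1206² = 0.02214 + 0.01631 + 0.00787 + 0.01057 + 0.02114 + 0.01817 + 0.01721 + 0.01454 = 0.12795 (working shown to 5 dp, full precision carried).
To 3 decimal places, D = 0.128.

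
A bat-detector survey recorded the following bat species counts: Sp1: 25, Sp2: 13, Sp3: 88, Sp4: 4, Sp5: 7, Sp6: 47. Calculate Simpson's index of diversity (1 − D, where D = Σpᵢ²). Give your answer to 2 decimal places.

Total N = 25+13+88+4+7+47 = 184, so the proportions are 0.1359, 0.0707, 0.4783, 0.0217, 0.038, 0.2554 (working shown to 4 dp, full precision carried).
D = 0.1359² + 0.0707² + 0.4783² + 0.0217² + 0.038² + 0.2554² = 0.0185 + 0.0050 + 0.2287 + 0.0005 + 0.0014 + 0.0652 = 0.3194.
So 1 − D = 0.6806, i.e. 0.68 to 2 decimal places.

0.68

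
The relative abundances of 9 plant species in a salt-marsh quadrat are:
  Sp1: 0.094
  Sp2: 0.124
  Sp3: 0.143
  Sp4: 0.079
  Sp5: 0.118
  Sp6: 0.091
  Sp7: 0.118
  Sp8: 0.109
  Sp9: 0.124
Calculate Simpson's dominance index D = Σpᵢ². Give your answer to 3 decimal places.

D = 0.094² + 0.124² + 0.143² + 0.079² + 0.118² + 0.091² + 0.118² + 0.109² + 0.124² = 0.00884 + 0.01538 + 0.02045 + 0.00624 + 0.01392 + 0.00828 + 0.01392 + 0.01188 + 0.01538 = 0.11429 (working shown to 5 dp, full precision carried).
To 3 decimal places, D = 0.114.

0.114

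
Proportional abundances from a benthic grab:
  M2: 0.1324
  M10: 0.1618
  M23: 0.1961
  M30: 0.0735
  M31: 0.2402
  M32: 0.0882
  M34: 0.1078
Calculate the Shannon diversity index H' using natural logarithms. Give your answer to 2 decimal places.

Each pᵢ ln pᵢ term (working shown to 4 dp, full precision carried): 0.1324×(-2.0219)=-0.2677, 0.1618×(-1.8214)=-0.2947, 0.1961×(-1.6291)=-0.3195, 0.0735×(-2.6105)=-0.1919, 0.2402×(-1.4263)=-0.3426, 0.0882×(-2.4281)=-0.2142, 0.1078×(-2.2275)=-0.2401.
Sum = -1.8706, so H' = 1.87.

1.87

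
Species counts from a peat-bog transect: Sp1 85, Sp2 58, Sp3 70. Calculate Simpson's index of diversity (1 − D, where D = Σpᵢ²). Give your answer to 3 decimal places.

0.659

Total N = 85+58+70 = 213, so the proportions are 0.39906, 0.2723, 0.32864 (working shown to 5 dp, full precision carried).
D = 0.39906² + 0.2723² + 0.32864² = 0.15925 + 0.07415 + 0.10800 = 0.34140.
So 1 − D = 0.65860, i.e. 0.659 to 3 decimal places.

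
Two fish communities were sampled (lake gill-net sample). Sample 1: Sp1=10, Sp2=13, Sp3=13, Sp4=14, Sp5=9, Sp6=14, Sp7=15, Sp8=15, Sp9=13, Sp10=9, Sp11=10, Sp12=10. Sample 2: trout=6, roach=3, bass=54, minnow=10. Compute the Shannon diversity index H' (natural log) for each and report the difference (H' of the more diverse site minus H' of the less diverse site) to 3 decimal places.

Sample 1: N=145, proportions 0.06897, 0.08966, 0.08966, 0.09655, 0.06207, 0.09655, 0.10345, 0.10345, 0.08966, 0.06207, 0.06897, 0.06897, giving H' = 2.46780 (working shown to 5 dp, full precision carried).
Sample 2: N=73, proportions 0.08219, 0.0411, 0.73973, 0.13699, giving H' = 0.83187.
Difference = |2.46780 − 0.83187| = 1.63593, i.e. 1.636 to 3 decimal places.

1.636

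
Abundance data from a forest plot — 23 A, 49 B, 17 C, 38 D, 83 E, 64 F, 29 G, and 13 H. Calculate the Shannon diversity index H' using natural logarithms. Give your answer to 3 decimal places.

1.917

Total N = 23+49+17+38+83+64+29+13 = 316, so the proportions are 0.07278, 0.15506, 0.0538, 0.12025, 0.26266, 0.20253, 0.09177, 0.04114 (working shown to 5 dp, full precision carried).
Each pᵢ ln pᵢ term: 0.07278×(-2.62025)=-0.19071, 0.15506×(-1.86392)=-0.28903, 0.0538×(-2.92253)=-0.15722, 0.12025×(-2.11816)=-0.25471, 0.26266×(-1.33690)=-0.35115, 0.20253×(-1.59686)=-0.32341, 0.09177×(-2.38845)=-0.21919, 0.04114×(-3.19079)=-0.13127.
Sum = -1.91670, so H' = 1.917.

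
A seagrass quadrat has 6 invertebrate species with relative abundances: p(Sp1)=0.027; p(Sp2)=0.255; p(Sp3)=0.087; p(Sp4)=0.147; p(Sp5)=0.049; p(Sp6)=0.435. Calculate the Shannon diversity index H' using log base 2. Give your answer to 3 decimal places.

Each pᵢ log₂ pᵢ term (working shown to 5 dp, full precision carried): 0.027×(-5.21090)=-0.14069, 0.255×(-1.97143)=-0.50271, 0.087×(-3.52284)=-0.30649, 0.147×(-2.76611)=-0.40662, 0.049×(-4.35107)=-0.21320, 0.435×(-1.20091)=-0.52240.
Sum = -2.09211, so H' = 2.092.

2.092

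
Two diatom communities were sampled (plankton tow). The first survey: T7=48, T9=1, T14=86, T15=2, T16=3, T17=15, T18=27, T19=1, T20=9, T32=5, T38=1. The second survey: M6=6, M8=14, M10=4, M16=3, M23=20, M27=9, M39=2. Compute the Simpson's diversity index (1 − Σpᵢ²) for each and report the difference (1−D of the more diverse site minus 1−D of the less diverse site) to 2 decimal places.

The first survey: N=198, proportions 0.2424, 0.0051, 0.4343, 0.0101, 0.0152, 0.0758, 0.1364, 0.0051, 0.0455, 0.0253, 0.0051, giving 1−D = 0.7251 (working shown to 4 dp, full precision carried).
The second survey: N=58, proportions 0.1034, 0.2414, 0.069, 0.0517, 0.3448, 0.1552, 0.0345, giving 1−D = 0.7794.
Difference = |0.7251 − 0.7794| = 0.0543, i.e. 0.05 to 2 decimal places.

0.05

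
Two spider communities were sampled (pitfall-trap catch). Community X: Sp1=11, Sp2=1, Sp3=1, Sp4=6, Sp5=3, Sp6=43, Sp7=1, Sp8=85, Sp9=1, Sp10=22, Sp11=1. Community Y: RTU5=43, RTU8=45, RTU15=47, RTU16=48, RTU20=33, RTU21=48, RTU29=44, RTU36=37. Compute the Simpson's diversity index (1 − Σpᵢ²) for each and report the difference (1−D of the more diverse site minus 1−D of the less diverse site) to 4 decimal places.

Community X: N=175, proportions 0.062857, 0.005714, 0.005714, 0.034286, 0.017143, 0.245714, 0.005714, 0.485714, 0.005714, 0.125714, 0.005714, giving 1−D = 0.682318 (working shown to 6 dp, full precision carried).
Community Y: N=345, proportions 0.124638, 0.130435, 0.136232, 0.13913, 0.095652, 0.13913, 0.127536, 0.107246, giving 1−D = 0.873262.
Difference = |0.682318 − 0.873262| = 0.190944, i.e. 0.1909 to 4 decimal places.

0.1909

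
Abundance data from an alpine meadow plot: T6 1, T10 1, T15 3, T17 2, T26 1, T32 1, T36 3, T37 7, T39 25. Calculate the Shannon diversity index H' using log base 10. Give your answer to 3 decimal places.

Total N = 1+1+3+2+1+1+3+7+25 = 44, so the proportions are 0.02273, 0.02273, 0.06818, 0.04545, 0.02273, 0.02273, 0.06818, 0.15909, 0.56818 (working shown to 5 dp, full precision carried).
Each pᵢ log₁₀ pᵢ term: 0.02273×(-1.64345)=-0.03735, 0.02273×(-1.64345)=-0.03735, 0.06818×(-1.16633)=-0.07952, 0.04545×(-1.34242)=-0.06102, 0.02273×(-1.64345)=-0.03735, 0.02273×(-1.64345)=-0.03735, 0.06818×(-1.16633)=-0.07952, 0.15909×(-0.79835)=-0.12701, 0.56818×(-0.24551)=-0.13950.
Sum = -0.63598, so H' = 0.636.

0.636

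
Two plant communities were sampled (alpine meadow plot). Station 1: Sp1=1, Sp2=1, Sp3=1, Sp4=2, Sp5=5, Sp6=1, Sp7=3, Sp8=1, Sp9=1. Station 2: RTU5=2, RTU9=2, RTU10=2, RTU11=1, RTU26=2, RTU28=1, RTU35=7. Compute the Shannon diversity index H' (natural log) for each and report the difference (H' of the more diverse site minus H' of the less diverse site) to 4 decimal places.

0.2712

Station 1: N=16, proportions 0.0625, 0.0625, 0.0625, 0.125, 0.3125, 0.0625, 0.1875, 0.0625, 0.0625, giving H' = 1.977006 (working shown to 6 dp, full precision carried).
Station 2: N=17, proportions 0.117647, 0.117647, 0.117647, 0.058824, 0.117647, 0.058824, 0.411765, giving H' = 1.705769.
Difference = |1.977006 − 1.705769| = 0.271237, i.e. 0.2712 to 4 decimal places.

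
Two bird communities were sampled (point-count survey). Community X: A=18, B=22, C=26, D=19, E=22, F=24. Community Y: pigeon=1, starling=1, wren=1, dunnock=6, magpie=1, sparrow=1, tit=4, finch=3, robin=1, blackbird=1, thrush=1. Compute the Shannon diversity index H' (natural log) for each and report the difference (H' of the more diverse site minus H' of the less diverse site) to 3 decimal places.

0.328

Community X: N=131, proportions 0.1374, 0.16794, 0.19847, 0.14504, 0.16794, 0.18321, giving H' = 1.78389 (working shown to 5 dp, full precision carried).
Community Y: N=21, proportions 0.04762, 0.04762, 0.04762, 0.28571, 0.04762, 0.04762, 0.19048, 0.14286, 0.04762, 0.04762, 0.04762, giving H' = 2.11159.
Difference = |1.78389 − 2.11159| = 0.32770, i.e. 0.328 to 3 decimal places.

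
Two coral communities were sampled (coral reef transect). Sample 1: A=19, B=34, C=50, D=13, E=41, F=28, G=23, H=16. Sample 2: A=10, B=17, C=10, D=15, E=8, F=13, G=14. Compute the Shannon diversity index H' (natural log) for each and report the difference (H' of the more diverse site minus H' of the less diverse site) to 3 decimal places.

Sample 1: N=224, proportions 0.08482, 0.15179, 0.22321, 0.05804, 0.18304, 0.125, 0.10268, 0.07143, giving H' = 1.98833 (working shown to 5 dp, full precision carried).
Sample 2: N=87, proportions 0.11494, 0.1954, 0.11494, 0.17241, 0.09195, 0.14943, 0.16092, giving H' = 1.91690.
Difference = |1.98833 − 1.91690| = 0.07143, i.e. 0.071 to 3 decimal places.

0.071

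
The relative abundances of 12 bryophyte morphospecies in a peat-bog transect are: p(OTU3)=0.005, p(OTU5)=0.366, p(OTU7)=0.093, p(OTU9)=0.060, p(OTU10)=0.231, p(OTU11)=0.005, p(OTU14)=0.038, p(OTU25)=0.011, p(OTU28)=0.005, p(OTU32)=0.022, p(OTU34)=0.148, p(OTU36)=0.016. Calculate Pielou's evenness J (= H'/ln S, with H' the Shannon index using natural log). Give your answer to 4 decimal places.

0.7173

H' = −Σ pᵢ ln pᵢ = −((-0.026492) + (-0.367875) + (-0.220889) + (-0.168805) + (-0.338493) + (-0.026492) + (-0.124266) + (-0.049608) + (-0.026492) + (-0.083968) + (-0.282760) + (-0.066163)) = 1.782302 (working shown to 6 dp, full precision carried).
With S = 12 species, ln S = 2.484907, so J = 1.782302/2.484907 = 0.717251, i.e. 0.7173 to 4 decimal places.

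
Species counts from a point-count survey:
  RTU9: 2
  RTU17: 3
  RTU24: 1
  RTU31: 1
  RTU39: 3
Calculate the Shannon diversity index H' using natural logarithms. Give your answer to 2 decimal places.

Total N = 2+3+1+1+3 = 10, so the proportions are 0.2, 0.3, 0.1, 0.1, 0.3 (working shown to 4 dp, full precision carried).
Each pᵢ ln pᵢ term: 0.2×(-1.6094)=-0.3219, 0.3×(-1.2040)=-0.3612, 0.1×(-2.3026)=-0.2303, 0.1×(-2.3026)=-0.2303, 0.3×(-1.2040)=-0.3612.
Sum = -1.5048, so H' = 1.50.

1.50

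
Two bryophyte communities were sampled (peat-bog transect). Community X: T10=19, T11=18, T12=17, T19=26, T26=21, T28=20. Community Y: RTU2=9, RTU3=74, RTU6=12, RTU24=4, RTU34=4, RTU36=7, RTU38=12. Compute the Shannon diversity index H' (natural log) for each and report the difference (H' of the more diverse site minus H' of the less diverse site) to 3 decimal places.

Community X: N=121, proportions 0.15702, 0.14876, 0.1405, 0.21488, 0.17355, 0.16529, giving H' = 1.78178 (working shown to 5 dp, full precision carried).
Community Y: N=122, proportions 0.07377, 0.60656, 0.09836, 0.03279, 0.03279, 0.05738, 0.09836, giving H' = 1.33988.
Difference = |1.78178 − 1.33988| = 0.44190, i.e. 0.442 to 3 decimal places.

0.442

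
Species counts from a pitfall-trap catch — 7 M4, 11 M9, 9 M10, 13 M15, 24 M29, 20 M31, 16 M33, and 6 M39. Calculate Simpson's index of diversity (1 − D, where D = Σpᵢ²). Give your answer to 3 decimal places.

0.850

Total N = 7+11+9+13+24+20+16+6 = 106, so the proportions are 0.06604, 0.10377, 0.08491, 0.12264, 0.22642, 0.18868, 0.15094, 0.0566 (working shown to 5 dp, full precision carried).
D = 0.06604² + 0.10377² + 0.08491² + 0.12264² + 0.22642² + 0.18868² + 0.15094² + 0.0566² = 0.00436 + 0.01077 + 0.00721 + 0.01504 + 0.05126 + 0.03560 + 0.02278 + 0.00320 = 0.15023.
So 1 − D = 0.84977, i.e. 0.850 to 3 decimal places.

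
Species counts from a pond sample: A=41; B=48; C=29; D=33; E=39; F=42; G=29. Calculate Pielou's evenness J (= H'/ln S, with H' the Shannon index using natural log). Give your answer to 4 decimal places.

0.9918

Total N = 41+48+29+33+39+42+29 = 261, so the proportions are 0.157088, 0.183908, 0.111111, 0.126437, 0.149425, 0.16092, 0.111111 (working shown to 6 dp, full precision carried).
H' = −Σ pᵢ ln pᵢ = −((-0.290762) + (-0.311415) + (-0.244136) + (-0.261473) + (-0.284051) + (-0.293976) + (-0.244136)) = 1.929949.
With S = 7 species, ln S = 1.945910, so J = 1.929949/1.945910 = 0.991798, i.e. 0.9918 to 4 decimal places.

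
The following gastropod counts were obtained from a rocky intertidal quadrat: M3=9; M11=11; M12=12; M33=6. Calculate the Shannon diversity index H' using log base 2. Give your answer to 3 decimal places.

Total N = 9+11+12+6 = 38, so the proportions are 0.236842, 0.289474, 0.315789, 0.157895 (working shown to 6 dp, full precision carried).
Each pᵢ log₂ pᵢ term: 0.236842×(-2.078003)=-0.492158, 0.289474×(-1.788496)=-0.517722, 0.315789×(-1.662965)=-0.525147, 0.157895×(-2.662965)=-0.420468.
Sum = -1.955496, so H' = 1.955.

1.955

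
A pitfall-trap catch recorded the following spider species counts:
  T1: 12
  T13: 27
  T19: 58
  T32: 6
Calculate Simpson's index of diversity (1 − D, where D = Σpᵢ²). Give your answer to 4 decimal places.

Total N = 12+27+58+6 = 103, so the proportions are 0.116505, 0.262136, 0.563107, 0.058252 (working shown to 6 dp, full precision carried).
D = 0.116505² + 0.262136² + 0.563107² + 0.058252² = 0.013573 + 0.068715 + 0.317089 + 0.003393 = 0.402771.
So 1 − D = 0.597229, i.e. 0.5972 to 4 decimal places.

0.5972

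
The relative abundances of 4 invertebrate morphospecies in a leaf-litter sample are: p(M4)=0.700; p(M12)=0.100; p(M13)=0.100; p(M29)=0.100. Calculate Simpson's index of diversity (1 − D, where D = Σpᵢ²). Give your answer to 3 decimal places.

D = 0.7² + 0.1² + 0.1² + 0.1² = 0.49000 + 0.01000 + 0.01000 + 0.01000 = 0.52000 (working shown to 5 dp, full precision carried).
So 1 − D = 0.48000, i.e. 0.480 to 3 decimal places.

0.480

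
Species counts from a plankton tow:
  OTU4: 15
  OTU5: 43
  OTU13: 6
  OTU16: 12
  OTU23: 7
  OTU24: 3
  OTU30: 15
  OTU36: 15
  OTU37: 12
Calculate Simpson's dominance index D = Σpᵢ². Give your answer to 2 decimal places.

Total N = 15+43+6+12+7+3+15+15+12 = 128, so the proportions are 0.1172, 0.3359, 0.0469, 0.0938, 0.0547, 0.0234, 0.1172, 0.1172, 0.0938 (working shown to 4 dp, full precision carried).
D = 0.1172² + 0.3359² + 0.0469² + 0.0938² + 0.0547² + 0.0234² + 0.1172² + 0.1172² + 0.0938² = 0.0137 + 0.1129 + 0.0022 + 0.0088 + 0.0030 + 0.0005 + 0.0137 + 0.0137 + 0.0088 = 0.1774.
To 2 decimal places, D = 0.18.

0.18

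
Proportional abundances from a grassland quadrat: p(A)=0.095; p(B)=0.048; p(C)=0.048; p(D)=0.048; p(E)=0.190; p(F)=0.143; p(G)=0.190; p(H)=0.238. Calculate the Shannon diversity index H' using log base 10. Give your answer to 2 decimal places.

0.83

Each pᵢ log₁₀ pᵢ term (working shown to 4 dp, full precision carried): 0.095×(-1.0223)=-0.0971, 0.048×(-1.3188)=-0.0633, 0.048×(-1.3188)=-0.0633, 0.048×(-1.3188)=-0.0633, 0.19×(-0.7212)=-0.1370, 0.143×(-0.8447)=-0.1208, 0.19×(-0.7212)=-0.1370, 0.238×(-0.6234)=-0.1484.
Sum = -0.8303, so H' = 0.83.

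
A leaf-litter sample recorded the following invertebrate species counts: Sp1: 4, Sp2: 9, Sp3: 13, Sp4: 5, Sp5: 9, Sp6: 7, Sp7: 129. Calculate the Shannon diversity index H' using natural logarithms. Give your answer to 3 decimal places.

Total N = 4+9+13+5+9+7+129 = 176, so the proportions are 0.02273, 0.05114, 0.07386, 0.02841, 0.05114, 0.03977, 0.73295 (working shown to 5 dp, full precision carried).
Each pᵢ ln pᵢ term: 0.02273×(-3.78419)=-0.08600, 0.05114×(-2.97326)=-0.15204, 0.07386×(-2.60553)=-0.19245, 0.02841×(-3.56105)=-0.10117, 0.05114×(-2.97326)=-0.15204, 0.03977×(-3.22457)=-0.12825, 0.73295×(-0.31067)=-0.22771.
Sum = -1.03967, so H' = 1.040.

1.040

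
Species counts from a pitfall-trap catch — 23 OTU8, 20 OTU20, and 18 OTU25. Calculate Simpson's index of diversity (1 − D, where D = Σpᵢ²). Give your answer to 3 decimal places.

Total N = 23+20+18 = 61, so the proportions are 0.37705, 0.32787, 0.29508 (working shown to 5 dp, full precision carried).
D = 0.37705² + 0.32787² + 0.29508² = 0.14217 + 0.10750 + 0.08707 = 0.33674.
So 1 − D = 0.66326, i.e. 0.663 to 3 decimal places.

0.663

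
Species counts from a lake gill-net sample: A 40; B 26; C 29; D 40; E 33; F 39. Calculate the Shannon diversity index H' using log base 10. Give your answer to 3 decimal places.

0.772

Total N = 40+26+29+40+33+39 = 207, so the proportions are 0.19324, 0.1256, 0.1401, 0.19324, 0.15942, 0.18841 (working shown to 5 dp, full precision carried).
Each pᵢ log₁₀ pᵢ term: 0.19324×(-0.71391)=-0.13795, 0.1256×(-0.90100)=-0.11317, 0.1401×(-0.85357)=-0.11958, 0.19324×(-0.71391)=-0.13795, 0.15942×(-0.79746)=-0.12713, 0.18841×(-0.72491)=-0.13658.
Sum = -0.77237, so H' = 0.772.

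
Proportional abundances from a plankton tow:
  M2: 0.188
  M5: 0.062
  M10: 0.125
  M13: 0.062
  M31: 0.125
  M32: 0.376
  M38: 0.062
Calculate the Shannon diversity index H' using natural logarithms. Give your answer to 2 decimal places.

Each pᵢ ln pᵢ term (working shown to 4 dp, full precision carried): 0.188×(-1.6713)=-0.3142, 0.062×(-2.7806)=-0.1724, 0.125×(-2.0794)=-0.2599, 0.062×(-2.7806)=-0.1724, 0.125×(-2.0794)=-0.2599, 0.376×(-0.9782)=-0.3678, 0.062×(-2.7806)=-0.1724.
Sum = -1.7191, so H' = 1.72.

1.72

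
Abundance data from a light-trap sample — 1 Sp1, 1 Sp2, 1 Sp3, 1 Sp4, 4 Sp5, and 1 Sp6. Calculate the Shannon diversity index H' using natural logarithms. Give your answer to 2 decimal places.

1.58

Total N = 1+1+1+1+4+1 = 9, so the proportions are 0.1111, 0.1111, 0.1111, 0.1111, 0.4444, 0.1111 (working shown to 4 dp, full precision carried).
Each pᵢ ln pᵢ term: 0.1111×(-2.1972)=-0.2441, 0.1111×(-2.1972)=-0.2441, 0.1111×(-2.1972)=-0.2441, 0.1111×(-2.1972)=-0.2441, 0.4444×(-0.8109)=-0.3604, 0.1111×(-2.1972)=-0.2441.
Sum = -1.5811, so H' = 1.58.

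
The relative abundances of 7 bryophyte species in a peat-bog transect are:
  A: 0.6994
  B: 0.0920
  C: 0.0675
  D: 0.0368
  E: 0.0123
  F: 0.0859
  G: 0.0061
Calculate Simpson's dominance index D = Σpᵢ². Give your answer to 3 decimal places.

0.511

D = 0.6994² + 0.092² + 0.0675² + 0.0368² + 0.0123² + 0.0859² + 0.0061² = 0.48916 + 0.00846 + 0.00456 + 0.00135 + 0.00015 + 0.00738 + 0.00004 = 0.51110 (working shown to 5 dp, full precision carried).
To 3 decimal places, D = 0.511.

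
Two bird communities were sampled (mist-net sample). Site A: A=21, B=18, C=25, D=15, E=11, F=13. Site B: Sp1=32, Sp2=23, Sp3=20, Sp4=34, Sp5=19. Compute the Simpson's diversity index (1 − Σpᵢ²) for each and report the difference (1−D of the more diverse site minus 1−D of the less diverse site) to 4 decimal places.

0.0322

Site A: N=103, proportions 0.203883, 0.174757, 0.242718, 0.145631, 0.106796, 0.126214, giving 1−D = 0.820435 (working shown to 6 dp, full precision carried).
Site B: N=128, proportions 0.25, 0.179688, 0.15625, 0.265625, 0.148438, giving 1−D = 0.788208.
Difference = |0.820435 − 0.788208| = 0.032227, i.e. 0.0322 to 4 decimal places.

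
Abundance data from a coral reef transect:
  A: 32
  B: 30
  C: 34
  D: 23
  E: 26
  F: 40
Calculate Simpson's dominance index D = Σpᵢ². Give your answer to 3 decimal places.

0.172

Total N = 32+30+34+23+26+40 = 185, so the proportions are 0.17297, 0.16216, 0.18378, 0.12432, 0.14054, 0.21622 (working shown to 5 dp, full precision carried).
D = 0.17297² + 0.16216² + 0.18378² + 0.12432² + 0.14054² + 0.21622² = 0.02992 + 0.02630 + 0.03378 + 0.01546 + 0.01975 + 0.04675 = 0.17195.
To 3 decimal places, D = 0.172.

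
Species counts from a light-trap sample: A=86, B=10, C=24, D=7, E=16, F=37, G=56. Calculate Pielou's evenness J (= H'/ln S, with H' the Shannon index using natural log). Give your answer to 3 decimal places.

Total N = 86+10+24+7+16+37+56 = 236, so the proportions are 0.36441, 0.04237, 0.10169, 0.02966, 0.0678, 0.15678, 0.23729 (working shown to 5 dp, full precision carried).
H' = −Σ pᵢ ln pᵢ = −((-0.36786) + (-0.13395) + (-0.23245) + (-0.10435) + (-0.18246) + (-0.29050) + (-0.34133)) = 1.65290.
With S = 7 species, ln S = 1.94591, so J = 1.65290/1.94591 = 0.84942, i.e. 0.849 to 3 decimal places.

0.849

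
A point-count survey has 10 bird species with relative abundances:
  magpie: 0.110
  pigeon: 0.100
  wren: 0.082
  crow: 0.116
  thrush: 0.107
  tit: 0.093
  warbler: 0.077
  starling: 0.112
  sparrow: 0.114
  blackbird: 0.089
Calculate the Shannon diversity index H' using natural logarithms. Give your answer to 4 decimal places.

2.2935

Each pᵢ ln pᵢ term (working shown to 6 dp, full precision carried): 0.11×(-2.207275)=-0.242800, 0.1×(-2.302585)=-0.230259, 0.082×(-2.501036)=-0.205085, 0.116×(-2.154165)=-0.249883, 0.107×(-2.234926)=-0.239137, 0.093×(-2.375156)=-0.220889, 0.077×(-2.563950)=-0.197424, 0.112×(-2.189256)=-0.245197, 0.114×(-2.171557)=-0.247557, 0.089×(-2.419119)=-0.215302.
Sum = -2.293533, so H' = 2.2935.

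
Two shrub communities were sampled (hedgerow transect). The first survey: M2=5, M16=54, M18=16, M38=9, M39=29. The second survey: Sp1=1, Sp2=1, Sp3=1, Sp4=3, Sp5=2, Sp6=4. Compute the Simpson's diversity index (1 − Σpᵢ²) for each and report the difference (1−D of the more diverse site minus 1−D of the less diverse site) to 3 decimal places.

The first survey: N=113, proportions 0.04425, 0.47788, 0.14159, 0.07965, 0.25664, giving 1−D = 0.67742 (working shown to 5 dp, full precision carried).
The second survey: N=12, proportions 0.08333, 0.08333, 0.08333, 0.25, 0.16667, 0.33333, giving 1−D = 0.77778.
Difference = |0.67742 − 0.77778| = 0.10036, i.e. 0.100 to 3 decimal places.

0.100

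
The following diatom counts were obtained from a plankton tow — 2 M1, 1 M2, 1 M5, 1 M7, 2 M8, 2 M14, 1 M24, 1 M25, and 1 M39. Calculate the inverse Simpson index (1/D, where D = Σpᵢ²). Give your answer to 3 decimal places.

8.000

Total N = 2+1+1+1+2+2+1+1+1 = 12, so the proportions are 0.1666667, 0.0833333, 0.0833333, 0.0833333, 0.1666667, 0.1666667, 0.0833333, 0.0833333, 0.0833333 (working shown to 7 dp, full precision carried).
D = 0.1666667² + 0.0833333² + 0.0833333² + 0.0833333² + 0.1666667² + 0.1666667² + 0.0833333² + 0.0833333² + 0.0833333² = 0.0277778 + 0.0069444 + 0.0069444 + 0.0069444 + 0.0277778 + 0.0277778 + 0.0069444 + 0.0069444 + 0.0069444 = 0.1250000.
So 1/D = 8.00000, i.e. 8.000 to 3 decimal places.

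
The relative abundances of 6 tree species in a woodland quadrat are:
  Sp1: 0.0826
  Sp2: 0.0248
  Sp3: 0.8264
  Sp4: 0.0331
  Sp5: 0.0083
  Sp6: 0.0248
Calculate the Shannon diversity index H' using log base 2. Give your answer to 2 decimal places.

1.01

Each pᵢ log₂ pᵢ term (working shown to 4 dp, full precision carried): 0.0826×(-3.5977)=-0.2972, 0.0248×(-5.3335)=-0.1323, 0.8264×(-0.2751)=-0.2273, 0.0331×(-4.9170)=-0.1628, 0.0083×(-6.9127)=-0.0574, 0.0248×(-5.3335)=-0.1323.
Sum = -1.0092, so H' = 1.01.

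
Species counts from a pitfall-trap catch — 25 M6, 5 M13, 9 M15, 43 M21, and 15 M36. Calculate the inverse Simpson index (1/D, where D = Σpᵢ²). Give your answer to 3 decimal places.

Total N = 25+5+9+43+15 = 97, so the proportions are 0.257732, 0.0515464, 0.0927835, 0.443299, 0.1546392 (working shown to 7 dp, full precision carried).
D = 0.257732² + 0.0515464² + 0.0927835² + 0.443299² + 0.1546392² = 0.0664258 + 0.0026570 + 0.0086088 + 0.1965140 + 0.0239133 = 0.2981188.
So 1/D = 3.35437, i.e. 3.354 to 3 decimal places.

3.354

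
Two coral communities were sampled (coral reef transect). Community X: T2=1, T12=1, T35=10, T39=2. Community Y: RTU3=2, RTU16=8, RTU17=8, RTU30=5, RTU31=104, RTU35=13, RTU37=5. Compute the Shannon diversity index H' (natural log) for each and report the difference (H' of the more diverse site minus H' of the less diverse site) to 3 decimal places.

Community X: N=14, proportions 0.07143, 0.07143, 0.71429, 0.14286, giving H' = 0.89533 (working shown to 5 dp, full precision carried).
Community Y: N=145, proportions 0.01379, 0.05517, 0.05517, 0.03448, 0.71724, 0.08966, 0.03448, giving H' = 1.06561.
Difference = |0.89533 − 1.06561| = 0.17028, i.e. 0.170 to 3 decimal places.

0.170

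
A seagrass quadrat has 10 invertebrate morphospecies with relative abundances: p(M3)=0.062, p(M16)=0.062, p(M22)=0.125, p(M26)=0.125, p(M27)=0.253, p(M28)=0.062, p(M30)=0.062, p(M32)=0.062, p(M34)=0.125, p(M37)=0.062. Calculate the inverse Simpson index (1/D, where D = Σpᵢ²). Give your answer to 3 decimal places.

7.466

D = 0.062² + 0.062² + 0.125² + 0.125² + 0.253² + 0.062² + 0.062² + 0.062² + 0.125² + 0.062² = 0.0038440 + 0.0038440 + 0.0156250 + 0.0156250 + 0.0640090 + 0.0038440 + 0.0038440 + 0.0038440 + 0.0156250 + 0.0038440 = 0.1339480 (working shown to 7 dp, full precision carried).
So 1/D = 7.46558, i.e. 7.466 to 3 decimal places.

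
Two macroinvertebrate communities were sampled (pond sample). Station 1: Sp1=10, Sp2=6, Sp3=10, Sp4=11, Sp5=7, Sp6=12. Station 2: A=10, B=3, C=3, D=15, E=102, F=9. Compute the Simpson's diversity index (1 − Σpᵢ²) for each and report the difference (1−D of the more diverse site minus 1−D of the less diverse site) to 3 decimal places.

0.362

Station 1: N=56, proportions 0.178571, 0.107143, 0.178571, 0.196429, 0.125, 0.214286, giving 1−D = 0.824617 (working shown to 6 dp, full precision carried).
Station 2: N=142, proportions 0.070423, 0.021127, 0.021127, 0.105634, 0.71831, 0.06338, giving 1−D = 0.463003.
Difference = |0.824617 − 0.463003| = 0.361614, i.e. 0.362 to 3 decimal places.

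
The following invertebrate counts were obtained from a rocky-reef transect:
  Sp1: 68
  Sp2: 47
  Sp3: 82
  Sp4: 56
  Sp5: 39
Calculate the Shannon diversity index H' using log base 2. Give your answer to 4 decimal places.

Total N = 68+47+82+56+39 = 292, so the proportions are 0.232877, 0.160959, 0.280822, 0.191781, 0.133562 (working shown to 6 dp, full precision carried).
Each pᵢ log₂ pᵢ term: 0.232877×(-2.102362)=-0.489591, 0.160959×(-2.635236)=-0.424165, 0.280822×(-1.832273)=-0.514542, 0.191781×(-2.382470)=-0.456912, 0.133562×(-2.904422)=-0.387919.
Sum = -2.273129, so H' = 2.2731.

2.2731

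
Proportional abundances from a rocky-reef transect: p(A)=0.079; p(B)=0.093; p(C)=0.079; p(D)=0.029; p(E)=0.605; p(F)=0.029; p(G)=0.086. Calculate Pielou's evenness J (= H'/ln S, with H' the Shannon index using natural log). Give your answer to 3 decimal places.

H' = −Σ pᵢ ln pᵢ = −((-0.20053) + (-0.22089) + (-0.20053) + (-0.10267) + (-0.30403) + (-0.10267) + (-0.21099)) = 1.34231 (working shown to 5 dp, full precision carried).
With S = 7 species, ln S = 1.94591, so J = 1.34231/1.94591 = 0.68981, i.e. 0.690 to 3 decimal places.

0.690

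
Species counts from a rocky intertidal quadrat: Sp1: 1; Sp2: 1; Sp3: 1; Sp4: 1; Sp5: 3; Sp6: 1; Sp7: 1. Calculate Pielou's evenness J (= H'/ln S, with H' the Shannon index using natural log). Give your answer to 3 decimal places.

0.941

Total N = 1+1+1+1+3+1+1 = 9, so the proportions are 0.11111, 0.11111, 0.11111, 0.11111, 0.33333, 0.11111, 0.11111 (working shown to 5 dp, full precision carried).
H' = −Σ pᵢ ln pᵢ = −((-0.24414) + (-0.24414) + (-0.24414) + (-0.24414) + (-0.36620) + (-0.24414) + (-0.24414)) = 1.83102.
With S = 7 species, ln S = 1.94591, so J = 1.83102/1.94591 = 0.94096, i.e. 0.941 to 3 decimal places.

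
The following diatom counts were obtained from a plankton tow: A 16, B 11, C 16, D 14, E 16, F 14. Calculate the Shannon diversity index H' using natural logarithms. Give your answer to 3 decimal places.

1.784

Total N = 16+11+16+14+16+14 = 87, so the proportions are 0.18391, 0.12644, 0.18391, 0.16092, 0.18391, 0.16092 (working shown to 5 dp, full precision carried).
Each pᵢ ln pᵢ term: 0.18391×(-1.69332)=-0.31142, 0.12644×(-2.06801)=-0.26147, 0.18391×(-1.69332)=-0.31142, 0.16092×(-1.82685)=-0.29398, 0.18391×(-1.69332)=-0.31142, 0.16092×(-1.82685)=-0.29398.
Sum = -1.78367, so H' = 1.784.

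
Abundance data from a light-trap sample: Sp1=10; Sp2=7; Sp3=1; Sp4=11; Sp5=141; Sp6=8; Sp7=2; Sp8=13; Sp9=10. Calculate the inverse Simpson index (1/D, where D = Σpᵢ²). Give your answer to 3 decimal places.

Total N = 10+7+1+11+141+8+2+13+10 = 203, so the proportions are 0.049261, 0.034483, 0.004926, 0.054187, 0.694581, 0.039409, 0.009852, 0.064039, 0.049261 (working shown to 6 dp, full precision carried).
D = 0.049261² + 0.034483² + 0.004926² + 0.054187² + 0.694581² + 0.039409² + 0.009852² + 0.064039² + 0.049261² = 0.002427 + 0.001189 + 0.000024 + 0.002936 + 0.482443 + 0.001553 + 0.000097 + 0.004101 + 0.002427 = 0.497197.
So 1/D = 2.01127, i.e. 2.011 to 3 decimal places.

2.011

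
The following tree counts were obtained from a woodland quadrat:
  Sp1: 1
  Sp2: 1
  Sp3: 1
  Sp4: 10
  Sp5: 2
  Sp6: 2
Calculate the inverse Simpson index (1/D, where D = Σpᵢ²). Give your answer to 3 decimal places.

2.604

Total N = 1+1+1+10+2+2 = 17, so the proportions are 0.058824, 0.058824, 0.058824, 0.588235, 0.117647, 0.117647 (working shown to 6 dp, full precision carried).
D = 0.058824² + 0.058824² + 0.058824² + 0.588235² + 0.117647² + 0.117647² = 0.003460 + 0.003460 + 0.003460 + 0.346021 + 0.013841 + 0.013841 = 0.384083.
So 1/D = 2.60360, i.e. 2.604 to 3 decimal places.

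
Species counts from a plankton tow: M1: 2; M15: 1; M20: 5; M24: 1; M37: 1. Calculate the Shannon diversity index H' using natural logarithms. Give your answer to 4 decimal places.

Total N = 2+1+5+1+1 = 10, so the proportions are 0.2, 0.1, 0.5, 0.1, 0.1 (working shown to 6 dp, full precision carried).
Each pᵢ ln pᵢ term: 0.2×(-1.609438)=-0.321888, 0.1×(-2.302585)=-0.230259, 0.5×(-0.693147)=-0.346574, 0.1×(-2.302585)=-0.230259, 0.1×(-2.302585)=-0.230259.
Sum = -1.359237, so H' = 1.3592.

1.3592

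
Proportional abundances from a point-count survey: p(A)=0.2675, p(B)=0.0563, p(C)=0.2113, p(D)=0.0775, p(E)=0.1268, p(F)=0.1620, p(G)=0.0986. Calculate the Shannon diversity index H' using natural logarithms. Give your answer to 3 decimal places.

Each pᵢ ln pᵢ term (working shown to 5 dp, full precision carried): 0.2675×(-1.31864)=-0.35274, 0.0563×(-2.87706)=-0.16198, 0.2113×(-1.55448)=-0.32846, 0.0775×(-2.55748)=-0.19820, 0.1268×(-2.06514)=-0.26186, 0.162×(-1.82016)=-0.29487, 0.0986×(-2.31668)=-0.22843.
Sum = -1.82653, so H' = 1.827.

1.827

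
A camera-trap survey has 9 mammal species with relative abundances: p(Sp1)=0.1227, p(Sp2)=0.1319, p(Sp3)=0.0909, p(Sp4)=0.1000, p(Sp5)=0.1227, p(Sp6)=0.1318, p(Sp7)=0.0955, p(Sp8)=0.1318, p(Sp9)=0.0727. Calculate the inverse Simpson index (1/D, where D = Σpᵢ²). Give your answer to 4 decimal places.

8.7018

D = 0.1227² + 0.1319² + 0.0909² + 0.1² + 0.1227² + 0.1318² + 0.0955² + 0.1318² + 0.0727² = 0.01505529 + 0.01739761 + 0.00826281 + 0.01000000 + 0.01505529 + 0.01737124 + 0.00912025 + 0.01737124 + 0.00528529 = 0.11491902 (working shown to 8 dp, full precision carried).
So 1/D = 8.701780, i.e. 8.7018 to 4 decimal places.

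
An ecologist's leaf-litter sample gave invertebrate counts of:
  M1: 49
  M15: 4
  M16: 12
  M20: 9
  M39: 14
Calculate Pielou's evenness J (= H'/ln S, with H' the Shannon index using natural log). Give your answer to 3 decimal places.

0.785

Total N = 49+4+12+9+14 = 88, so the proportions are 0.55682, 0.04545, 0.13636, 0.10227, 0.15909 (working shown to 5 dp, full precision carried).
H' = −Σ pᵢ ln pᵢ = −((-0.32603) + (-0.14050) + (-0.27170) + (-0.23319) + (-0.29245)) = 1.26387.
With S = 5 species, ln S = 1.60944, so J = 1.26387/1.60944 = 0.78529, i.e. 0.785 to 3 decimal places.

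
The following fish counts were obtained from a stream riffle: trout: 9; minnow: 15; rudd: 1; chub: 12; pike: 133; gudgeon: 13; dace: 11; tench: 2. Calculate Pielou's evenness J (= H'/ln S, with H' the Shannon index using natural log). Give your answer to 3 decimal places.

Total N = 9+15+1+12+133+13+11+2 = 196, so the proportions are 0.04592, 0.07653, 0.0051, 0.06122, 0.67857, 0.06633, 0.05612, 0.0102 (working shown to 5 dp, full precision carried).
H' = −Σ pᵢ ln pᵢ = −((-0.14147) + (-0.19669) + (-0.02693) + (-0.17101) + (-0.26313) + (-0.17995) + (-0.16164) + (-0.04679)) = 1.18761.
With S = 8 species, ln S = 2.07944, so J = 1.18761/2.07944 = 0.57112, i.e. 0.571 to 3 decimal places.

0.571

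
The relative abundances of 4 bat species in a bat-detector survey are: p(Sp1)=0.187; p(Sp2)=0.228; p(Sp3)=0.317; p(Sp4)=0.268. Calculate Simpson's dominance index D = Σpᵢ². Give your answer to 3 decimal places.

0.259

D = 0.187² + 0.228² + 0.317² + 0.268² = 0.03497 + 0.05198 + 0.10049 + 0.07182 = 0.25927 (working shown to 5 dp, full precision carried).
To 3 decimal places, D = 0.259.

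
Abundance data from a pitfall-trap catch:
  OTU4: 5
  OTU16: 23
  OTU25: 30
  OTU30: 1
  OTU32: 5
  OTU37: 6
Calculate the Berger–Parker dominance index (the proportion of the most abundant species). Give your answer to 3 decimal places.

Total N = 5+23+30+1+5+6 = 70, so the proportions are 0.07143, 0.32857, 0.42857, 0.01429, 0.07143, 0.08571 (working shown to 5 dp, full precision carried).
The largest proportion is 0.42857, i.e. d = 0.429 to 3 decimal places.

0.429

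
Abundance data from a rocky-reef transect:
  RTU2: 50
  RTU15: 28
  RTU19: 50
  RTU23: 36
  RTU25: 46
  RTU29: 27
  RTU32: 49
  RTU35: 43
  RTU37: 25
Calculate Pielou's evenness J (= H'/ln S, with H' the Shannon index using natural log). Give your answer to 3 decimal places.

Total N = 50+28+50+36+46+27+49+43+25 = 354, so the proportions are 0.14124, 0.0791, 0.14124, 0.10169, 0.12994, 0.07627, 0.13842, 0.12147, 0.07062 (working shown to 5 dp, full precision carried).
H' = −Σ pᵢ ln pᵢ = −((-0.27645) + (-0.20067) + (-0.27645) + (-0.23245) + (-0.26517) + (-0.19628) + (-0.27372) + (-0.25607) + (-0.18718)) = 2.16444.
With S = 9 species, ln S = 2.19722, so J = 2.16444/2.19722 = 0.98508, i.e. 0.985 to 3 decimal places.

0.985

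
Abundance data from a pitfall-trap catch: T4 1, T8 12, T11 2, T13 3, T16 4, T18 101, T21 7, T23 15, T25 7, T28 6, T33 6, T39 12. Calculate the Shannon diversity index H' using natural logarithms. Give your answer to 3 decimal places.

Total N = 1+12+2+3+4+101+7+15+7+6+6+12 = 176, so the proportions are 0.00568, 0.06818, 0.01136, 0.01705, 0.02273, 0.57386, 0.03977, 0.08523, 0.03977, 0.03409, 0.03409, 0.06818 (working shown to 5 dp, full precision carried).
Each pᵢ ln pᵢ term: 0.00568×(-5.17048)=-0.02938, 0.06818×(-2.68558)=-0.18311, 0.01136×(-4.47734)=-0.05088, 0.01705×(-4.07187)=-0.06941, 0.02273×(-3.78419)=-0.08600, 0.57386×(-0.55536)=-0.31870, 0.03977×(-3.22457)=-0.12825, 0.08523×(-2.46243)=-0.20987, 0.03977×(-3.22457)=-0.12825, 0.03409×(-3.37872)=-0.11518, 0.03409×(-3.37872)=-0.11518, 0.06818×(-2.68558)=-0.18311.
Sum = -1.61732, so H' = 1.617.

1.617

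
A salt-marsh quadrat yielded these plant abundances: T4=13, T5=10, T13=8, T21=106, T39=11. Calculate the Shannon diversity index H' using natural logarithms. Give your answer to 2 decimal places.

Total N = 13+10+8+106+11 = 148, so the proportions are 0.0878, 0.0676, 0.0541, 0.7162, 0.0743 (working shown to 4 dp, full precision carried).
Each pᵢ ln pᵢ term: 0.0878×(-2.4323)=-0.2136, 0.0676×(-2.6946)=-0.1821, 0.0541×(-2.9178)=-0.1577, 0.7162×(-0.3338)=-0.2391, 0.0743×(-2.5993)=-0.1932.
Sum = -0.9857, so H' = 0.99.

0.99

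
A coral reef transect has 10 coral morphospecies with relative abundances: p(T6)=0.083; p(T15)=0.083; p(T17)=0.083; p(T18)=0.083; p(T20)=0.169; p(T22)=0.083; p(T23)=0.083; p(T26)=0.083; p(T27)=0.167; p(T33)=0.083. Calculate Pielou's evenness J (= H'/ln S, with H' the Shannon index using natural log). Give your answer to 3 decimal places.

H' = −Σ pᵢ ln pᵢ = −((-0.20658) + (-0.20658) + (-0.20658) + (-0.20658) + (-0.30046) + (-0.20658) + (-0.20658) + (-0.20658) + (-0.29889) + (-0.20658)) = 2.25199 (working shown to 5 dp, full precision carried).
With S = 10 species, ln S = 2.30259, so J = 2.25199/2.30259 = 0.97803, i.e. 0.978 to 3 decimal places.

0.978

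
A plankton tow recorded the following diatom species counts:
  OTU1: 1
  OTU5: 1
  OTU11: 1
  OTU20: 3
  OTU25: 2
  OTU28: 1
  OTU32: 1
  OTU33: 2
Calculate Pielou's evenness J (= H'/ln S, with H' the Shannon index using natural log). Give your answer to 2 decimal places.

Total N = 1+1+1+3+2+1+1+2 = 12, so the proportions are 0.0833, 0.0833, 0.0833, 0.25, 0.1667, 0.0833, 0.0833, 0.1667 (working shown to 4 dp, full precision carried).
H' = −Σ pᵢ ln pᵢ = −((-0.2071) + (-0.2071) + (-0.2071) + (-0.3466) + (-0.2986) + (-0.2071) + (-0.2071) + (-0.2986)) = 1.9792.
With S = 8 species, ln S = 2.0794, so J = 1.9792/2.0794 = 0.9518, i.e. 0.95 to 2 decimal places.

0.95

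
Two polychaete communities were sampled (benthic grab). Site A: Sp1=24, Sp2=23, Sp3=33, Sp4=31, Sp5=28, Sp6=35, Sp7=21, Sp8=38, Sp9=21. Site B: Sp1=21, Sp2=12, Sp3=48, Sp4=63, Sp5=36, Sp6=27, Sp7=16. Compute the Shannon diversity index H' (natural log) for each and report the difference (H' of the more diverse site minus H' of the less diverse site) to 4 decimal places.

Site A: N=254, proportions 0.094488, 0.090551, 0.129921, 0.122047, 0.110236, 0.137795, 0.082677, 0.149606, 0.082677, giving H' = 2.174873 (working shown to 6 dp, full precision carried).
Site B: N=223, proportions 0.09417, 0.053812, 0.215247, 0.282511, 0.161435, 0.121076, 0.071749, giving H' = 1.806523.
Difference = |2.174873 − 1.806523| = 0.368350, i.e. 0.3684 to 4 decimal places.

0.3684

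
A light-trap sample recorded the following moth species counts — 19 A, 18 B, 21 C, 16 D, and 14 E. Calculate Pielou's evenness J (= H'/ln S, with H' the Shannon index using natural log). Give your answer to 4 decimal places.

Total N = 19+18+21+16+14 = 88, so the proportions are 0.215909, 0.204545, 0.238636, 0.181818, 0.159091 (working shown to 6 dp, full precision carried).
H' = −Σ pᵢ ln pᵢ = −((-0.330967) + (-0.324606) + (-0.341922) + (-0.309954) + (-0.292454)) = 1.599902.
With S = 5 species, ln S = 1.609438, so J = 1.599902/1.609438 = 0.994075, i.e. 0.9941 to 4 decimal places.

0.9941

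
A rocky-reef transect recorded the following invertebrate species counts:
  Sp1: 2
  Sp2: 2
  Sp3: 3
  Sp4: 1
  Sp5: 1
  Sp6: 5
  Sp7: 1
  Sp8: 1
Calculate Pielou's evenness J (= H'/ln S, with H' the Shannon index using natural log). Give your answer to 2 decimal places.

0.91

Total N = 2+2+3+1+1+5+1+1 = 16, so the proportions are 0.125, 0.125, 0.1875, 0.0625, 0.0625, 0.3125, 0.0625, 0.0625 (working shown to 4 dp, full precision carried).
H' = −Σ pᵢ ln pᵢ = −((-0.2599) + (-0.2599) + (-0.3139) + (-0.1733) + (-0.1733) + (-0.3635) + (-0.1733) + (-0.1733)) = 1.8904.
With S = 8 species, ln S = 2.0794, so J = 1.8904/2.0794 = 0.9091, i.e. 0.91 to 2 decimal places.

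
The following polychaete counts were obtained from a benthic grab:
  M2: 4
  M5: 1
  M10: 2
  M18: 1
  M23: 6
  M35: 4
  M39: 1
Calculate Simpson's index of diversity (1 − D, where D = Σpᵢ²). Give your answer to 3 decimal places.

Total N = 4+1+2+1+6+4+1 = 19, so the proportions are 0.21053, 0.05263, 0.10526, 0.05263, 0.31579, 0.21053, 0.05263 (working shown to 5 dp, full precision carried).
D = 0.21053² + 0.05263² + 0.10526² + 0.05263² + 0.31579² + 0.21053² + 0.05263² = 0.04432 + 0.00277 + 0.01108 + 0.00277 + 0.09972 + 0.04432 + 0.00277 = 0.20776.
So 1 − D = 0.79224, i.e. 0.792 to 3 decimal places.

0.792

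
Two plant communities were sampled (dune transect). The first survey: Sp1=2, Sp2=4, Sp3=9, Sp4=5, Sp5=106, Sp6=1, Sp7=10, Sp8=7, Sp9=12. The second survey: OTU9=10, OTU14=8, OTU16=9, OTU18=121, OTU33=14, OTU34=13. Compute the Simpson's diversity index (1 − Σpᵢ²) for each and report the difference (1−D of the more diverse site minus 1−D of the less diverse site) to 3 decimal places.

0.019

The first survey: N=156, proportions 0.01282, 0.02564, 0.05769, 0.03205, 0.67949, 0.00641, 0.0641, 0.04487, 0.07692, giving 1−D = 0.52104 (working shown to 5 dp, full precision carried).
The second survey: N=175, proportions 0.05714, 0.04571, 0.05143, 0.69143, 0.08, 0.07429, giving 1−D = 0.50201.
Difference = |0.52104 − 0.50201| = 0.01903, i.e. 0.019 to 3 decimal places.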